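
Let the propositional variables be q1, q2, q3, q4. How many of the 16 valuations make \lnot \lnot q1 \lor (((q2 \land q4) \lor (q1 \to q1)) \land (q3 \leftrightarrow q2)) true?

12

Initial set: {(\lnot \lnot q1 \lor (((q2 \land q4) \lor (q1 \to q1)) \land (q3 \leftrightarrow q2)))}.
(\lnot \lnot q1 \lor (((q2 \land q4) \lor (q1 \to q1)) \land (q3 \leftrightarrow q2))): β-rule — branch into \lnot \lnot q1  //  (((q2 \land q4) \lor (q1 \to q1)) \land (q3 \leftrightarrow q2)).
  branch 1 (add \lnot \lnot q1):
    \lnot \lnot q1: drop double negation, giving q1.
    ○ open, literals {q1=1}.
  branch 2 (add (((q2 \land q4) \lor (q1 \to q1)) \land (q3 \leftrightarrow q2))):
    (((q2 \land q4) \lor (q1 \to q1)) \land (q3 \leftrightarrow q2)): α-rule — add ((q2 \land q4) \lor (q1 \to q1)), (q3 \leftrightarrow q2).
    ((q2 \land q4) \lor (q1 \to q1)): β-rule — branch into (q2 \land q4)  //  (q1 \to q1).
      branch 2.1 (add (q2 \land q4)):
        (q2 \land q4): α-rule — add q2, q4.
        (q3 \leftrightarrow q2): β-rule — branch into q3, q2  //  \lnot q3, \lnot q2.
          branch 2.1.1 (add q3, q2):
            ○ open, literals {q2=1, q3=1, q4=1}.
          branch 2.1.2 (add \lnot q3, \lnot q2):
            × closes — contains both q2 and \lnot q2.
      branch 2.2 (add (q1 \to q1)):
        (q3 \leftrightarrow q2): β-rule — branch into q3, q2  //  \lnot q3, \lnot q2.
          branch 2.2.1 (add q3, q2):
            (q1 \to q1): β-rule — branch into \lnot q1  //  q1.
              branch 2.2.1.1 (add \lnot q1):
                ○ open, literals {q1=0, q2=1, q3=1}.
              branch 2.2.1.2 (add q1):
                ○ open, literals {q1=1, q2=1, q3=1}.
          branch 2.2.2 (add \lnot q3, \lnot q2):
            (q1 \to q1): β-rule — branch into \lnot q1  //  q1.
              branch 2.2.2.1 (add \lnot q1):
                ○ open, literals {q1=0, q2=0, q3=0}.
              branch 2.2.2.2 (add q1):
                ○ open, literals {q1=1, q2=0, q3=0}.
1 branch closed, 6 open.
Each open branch fixes some atoms; the unmentioned ones are free. Counting distinct full assignments: branch {q1=1} (q2, q3, q4) contributes 8 new; branch {q2=1, q3=1, q4=1} (q1) contributes 1 new; branch {q1=0, q2=1, q3=1} (q4) contributes 1 new; branch {q1=1, q2=1, q3=1} (q4) contributes 0 new; branch {q1=0, q2=0, q3=0} (q4) contributes 2 new; branch {q1=1, q2=0, q3=0} (q4) contributes 0 new. Total: 12.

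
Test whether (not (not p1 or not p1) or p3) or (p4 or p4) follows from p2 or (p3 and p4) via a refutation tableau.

Initial set: {(p2 or (p3 and p4)); not ((not (not p1 or not p1) or p3) or (p4 or p4))}.
not ((not (not p1 or not p1) or p3) or (p4 or p4)): α-rule — add not (not (not p1 or not p1) or p3), not (p4 or p4).
not (not (not p1 or not p1) or p3): α-rule — add not not (not p1 or not p1), not p3.
not (p4 or p4): α-rule — add not p4, not p4.
(p2 or (p3 and p4)): β-rule — branch into p2  //  (p3 and p4).
  branch 1 (add p2):
    not not (not p1 or not p1): β-rule — branch into not p1  //  not p1.
      branch 1.1 (add not p1):
        ○ open, literals {p1=0, p2=1, p3=0, p4=0}.
      branch 1.2 (add not p1):
        ○ open, literals {p1=0, p2=1, p3=0, p4=0}.
  branch 2 (add (p3 and p4)):
    (p3 and p4): α-rule — add p3, p4.
    × closes — contains both p3 and not p3.
1 branch closed, 2 open.
An open branch gives a countermodel: p1=0, p2=1, p3=0, p4=0 (unmentioned atoms arbitrary); the premises hold there but the conclusion fails.

No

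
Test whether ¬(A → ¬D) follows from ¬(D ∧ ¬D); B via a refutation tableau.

No

Initial set: {¬(D ∧ ¬D); B; ¬¬(A → ¬D)}.
¬(D ∧ ¬D): β-rule — branch into ¬D  //  ¬¬D.
  branch 1 (add ¬D):
    ¬¬(A → ¬D): β-rule — branch into ¬A  //  ¬D.
      branch 1.1 (add ¬A):
        ○ open, literals {A=0, B=1, D=0}.
      branch 1.2 (add ¬D):
        ○ open, literals {B=1, D=0}.
  branch 2 (add ¬¬D):
    ¬¬(A → ¬D): β-rule — branch into ¬A  //  ¬D.
      branch 2.1 (add ¬A):
        ○ open, literals {A=0, B=1, D=1}.
      branch 2.2 (add ¬D):
        × closes — contains both D and ¬D.
1 branch closed, 3 open.
An open branch gives a countermodel: A=0, B=1, D=0 (unmentioned atoms arbitrary); the premises hold there but the conclusion fails.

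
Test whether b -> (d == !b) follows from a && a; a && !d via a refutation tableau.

Yes

Initial set: {(a && a); (a && !d); !(b -> (d == !b))}.
(a && a): α-rule — add a, a.
(a && !d): α-rule — add a, !d.
!(b -> (d == !b)): α-rule — add b, !(d == !b).
!(d == !b): β-rule — branch into d, !!b  //  !d, !b.
  branch 1 (add d, !!b):
    × closes — contains both d and !d.
  branch 2 (add !d, !b):
    × closes — contains both b and !b.
All 2 branches close.
Every branch closed, so the premises entail the conclusion.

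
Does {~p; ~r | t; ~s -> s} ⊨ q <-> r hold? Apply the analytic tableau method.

Initial set: {~p; (~r | t); (~s -> s); ~(q <-> r)}.
(~r | t): β-rule — branch into ~r  //  t.
  branch 1 (add ~r):
    (~s -> s): β-rule — branch into ~~s  //  s.
      branch 1.1 (add ~~s):
        ~(q <-> r): β-rule — branch into q, ~r  //  ~q, r.
          branch 1.1.1 (add q, ~r):
            ○ open, literals {p=0, q=1, r=0, s=1}.
          branch 1.1.2 (add ~q, r):
            × closes — contains both r and ~r.
      branch 1.2 (add s):
        ~(q <-> r): β-rule — branch into q, ~r  //  ~q, r.
          branch 1.2.1 (add q, ~r):
            ○ open, literals {p=0, q=1, r=0, s=1}.
          branch 1.2.2 (add ~q, r):
            × closes — contains both r and ~r.
  branch 2 (add t):
    (~s -> s): β-rule — branch into ~~s  //  s.
      branch 2.1 (add ~~s):
        ~(q <-> r): β-rule — branch into q, ~r  //  ~q, r.
          branch 2.1.1 (add q, ~r):
            ○ open, literals {p=0, q=1, r=0, s=1, t=1}.
          branch 2.1.2 (add ~q, r):
            ○ open, literals {p=0, q=0, r=1, s=1, t=1}.
      branch 2.2 (add s):
        ~(q <-> r): β-rule — branch into q, ~r  //  ~q, r.
          branch 2.2.1 (add q, ~r):
            ○ open, literals {p=0, q=1, r=0, s=1, t=1}.
          branch 2.2.2 (add ~q, r):
            ○ open, literals {p=0, q=0, r=1, s=1, t=1}.
2 branches closed, 6 open.
An open branch gives a countermodel: p=0, q=1, r=0, s=1 (unmentioned atoms arbitrary); the premises hold there but the conclusion fails.

No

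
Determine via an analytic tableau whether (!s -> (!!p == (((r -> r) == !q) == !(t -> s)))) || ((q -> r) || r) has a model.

Satisfiable

Initial set: {T ((!s -> (!!p == (((r -> r) == !q) == !(t -> s)))) || ((q -> r) || r))}.
T ((!s -> (!!p == (((r -> r) == !q) == !(t -> s)))) || ((q -> r) || r)): β-rule — branch into T (!s -> (!!p == (((r -> r) == !q) == !(t -> s))))  //  T ((q -> r) || r).
  branch 1 (add T (!s -> (!!p == (((r -> r) == !q) == !(t -> s))))):
    T (!s -> (!!p == (((r -> r) == !q) == !(t -> s)))): β-rule — branch into F !s  //  T (!!p == (((r -> r) == !q) == !(t -> s))).
      branch 1.1 (add F !s):
        ○ open, literals {s=1}.
      branch 1.2 (add T (!!p == (((r -> r) == !q) == !(t -> s)))):
        T (!!p == (((r -> r) == !q) == !(t -> s))): β-rule — branch into T !!p, T (((r -> r) == !q) == !(t -> s))  //  F !!p, F (((r -> r) == !q) == !(t -> s)).
          branch 1.2.1 (add T !!p, T (((r -> r) == !q) == !(t -> s))):
            T !!p: drop double negation, giving T p.
            T (((r -> r) == !q) == !(t -> s)): β-rule — branch into T ((r -> r) == !q), T !(t -> s)  //  F ((r -> r) == !q), F !(t -> s).
              branch 1.2.1.1 (add T ((r -> r) == !q), T !(t -> s)):
                T !(t -> s): α-rule — add T t, F s.
                T ((r -> r) == !q): β-rule — branch into T (r -> r), T !q  //  F (r -> r), F !q.
                  branch 1.2.1.1.1 (add T (r -> r), T !q):
                    T (r -> r): β-rule — branch into F r  //  T r.
                      branch 1.2.1.1.1.1 (add F r):
                        ○ open, literals {p=1, q=0, r=0, s=0, t=1}.
                      branch 1.2.1.1.1.2 (add T r):
                        ○ open, literals {p=1, q=0, r=1, s=0, t=1}.
                  branch 1.2.1.1.2 (add F (r -> r), F !q):
                    F (r -> r): α-rule — add T r, F r.
                    × closes — contains both r and !r.
              branch 1.2.1.2 (add F ((r -> r) == !q), F !(t -> s)):
                F ((r -> r) == !q): β-rule — branch into T (r -> r), F !q  //  F (r -> r), T !q.
                  branch 1.2.1.2.1 (add T (r -> r), F !q):
                    F !(t -> s): β-rule — branch into F t  //  T s.
                      branch 1.2.1.2.1.1 (add F t):
                        T (r -> r): β-rule — branch into F r  //  T r.
                          branch 1.2.1.2.1.1.1 (add F r):
                            ○ open, literals {p=1, q=1, r=0, t=0}.
                          branch 1.2.1.2.1.1.2 (add T r):
                            ○ open, literals {p=1, q=1, r=1, t=0}.
                      branch 1.2.1.2.1.2 (add T s):
                        T (r -> r): β-rule — branch into F r  //  T r.
                          branch 1.2.1.2.1.2.1 (add F r):
                            ○ open, literals {p=1, q=1, r=0, s=1}.
                          branch 1.2.1.2.1.2.2 (add T r):
                            ○ open, literals {p=1, q=1, r=1, s=1}.
                  branch 1.2.1.2.2 (add F (r -> r), T !q):
                    F (r -> r): α-rule — add T r, F r.
                    × closes — contains both r and !r.
          branch 1.2.2 (add F !!p, F (((r -> r) == !q) == !(t -> s))):
            F !!p: drop double negation, giving F p.
            F (((r -> r) == !q) == !(t -> s)): β-rule — branch into T ((r -> r) == !q), F !(t -> s)  //  F ((r -> r) == !q), T !(t -> s).
              branch 1.2.2.1 (add T ((r -> r) == !q), F !(t -> s)):
                T ((r -> r) == !q): β-rule — branch into T (r -> r), T !q  //  F (r -> r), F !q.
                  branch 1.2.2.1.1 (add T (r -> r), T !q):
                    F !(t -> s): β-rule — branch into F t  //  T s.
                      branch 1.2.2.1.1.1 (add F t):
                        T (r -> r): β-rule — branch into F r  //  T r.
                          branch 1.2.2.1.1.1.1 (add F r):
                            ○ open, literals {p=0, q=0, r=0, t=0}.
                          branch 1.2.2.1.1.1.2 (add T r):
                            ○ open, literals {p=0, q=0, r=1, t=0}.
                      branch 1.2.2.1.1.2 (add T s):
                        T (r -> r): β-rule — branch into F r  //  T r.
                          branch 1.2.2.1.1.2.1 (add F r):
                            ○ open, literals {p=0, q=0, r=0, s=1}.
                          branch 1.2.2.1.1.2.2 (add T r):
                            ○ open, literals {p=0, q=0, r=1, s=1}.
                  branch 1.2.2.1.2 (add F (r -> r), F !q):
                    F (r -> r): α-rule — add T r, F r.
                    × closes — contains both r and !r.
              branch 1.2.2.2 (add F ((r -> r) == !q), T !(t -> s)):
                T !(t -> s): α-rule — add T t, F s.
                F ((r -> r) == !q): β-rule — branch into T (r -> r), F !q  //  F (r -> r), T !q.
                  branch 1.2.2.2.1 (add T (r -> r), F !q):
                    T (r -> r): β-rule — branch into F r  //  T r.
                      branch 1.2.2.2.1.1 (add F r):
                        ○ open, literals {p=0, q=1, r=0, s=0, t=1}.
                      branch 1.2.2.2.1.2 (add T r):
                        ○ open, literals {p=0, q=1, r=1, s=0, t=1}.
                  branch 1.2.2.2.2 (add F (r -> r), T !q):
                    F (r -> r): α-rule — add T r, F r.
                    × closes — contains both r and !r.
  branch 2 (add T ((q -> r) || r)):
    T ((q -> r) || r): β-rule — branch into T (q -> r)  //  T r.
      branch 2.1 (add T (q -> r)):
        T (q -> r): β-rule — branch into F q  //  T r.
          branch 2.1.1 (add F q):
            ○ open, literals {q=0}.
          branch 2.1.2 (add T r):
            ○ open, literals {r=1}.
      branch 2.2 (add T r):
        ○ open, literals {r=1}.
4 branches closed, 16 open.
An open branch gives a satisfying assignment: s=1.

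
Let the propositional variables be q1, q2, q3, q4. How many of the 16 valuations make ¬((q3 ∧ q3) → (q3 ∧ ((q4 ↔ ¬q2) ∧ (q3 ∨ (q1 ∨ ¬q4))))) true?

Initial set: {T ¬((q3 ∧ q3) → (q3 ∧ ((q4 ↔ ¬q2) ∧ (q3 ∨ (q1 ∨ ¬q4)))))}.
T ¬((q3 ∧ q3) → (q3 ∧ ((q4 ↔ ¬q2) ∧ (q3 ∨ (q1 ∨ ¬q4))))): α-rule — add T (q3 ∧ q3), F (q3 ∧ ((q4 ↔ ¬q2) ∧ (q3 ∨ (q1 ∨ ¬q4)))).
T (q3 ∧ q3): α-rule — add T q3, T q3.
F (q3 ∧ ((q4 ↔ ¬q2) ∧ (q3 ∨ (q1 ∨ ¬q4)))): β-rule — branch into F q3  //  F ((q4 ↔ ¬q2) ∧ (q3 ∨ (q1 ∨ ¬q4))).
  branch 1 (add F q3):
    × closes — contains both q3 and ¬q3.
  branch 2 (add F ((q4 ↔ ¬q2) ∧ (q3 ∨ (q1 ∨ ¬q4)))):
    F ((q4 ↔ ¬q2) ∧ (q3 ∨ (q1 ∨ ¬q4))): β-rule — branch into F (q4 ↔ ¬q2)  //  F (q3 ∨ (q1 ∨ ¬q4)).
      branch 2.1 (add F (q4 ↔ ¬q2)):
        F (q4 ↔ ¬q2): β-rule — branch into T q4, F ¬q2  //  F q4, T ¬q2.
          branch 2.1.1 (add T q4, F ¬q2):
            ○ open, literals {q2=1, q3=1, q4=1}.
          branch 2.1.2 (add F q4, T ¬q2):
            ○ open, literals {q2=0, q3=1, q4=0}.
      branch 2.2 (add F (q3 ∨ (q1 ∨ ¬q4))):
        F (q3 ∨ (q1 ∨ ¬q4)): α-rule — add F q3, F (q1 ∨ ¬q4).
        × closes — contains both q3 and ¬q3.
2 branches closed, 2 open.
Each open branch fixes some atoms; the unmentioned ones are free. Counting distinct full assignments: branch {q2=1, q3=1, q4=1} (q1) contributes 2 new; branch {q2=0, q3=1, q4=0} (q1) contributes 2 new. Total: 4.

4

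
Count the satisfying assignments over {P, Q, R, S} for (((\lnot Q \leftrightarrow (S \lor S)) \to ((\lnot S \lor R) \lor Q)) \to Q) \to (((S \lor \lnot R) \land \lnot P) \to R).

Initial set: {T ((((\lnot Q \leftrightarrow (S \lor S)) \to ((\lnot S \lor R) \lor Q)) \to Q) \to (((S \lor \lnot R) \land \lnot P) \to R))}.
T ((((\lnot Q \leftrightarrow (S \lor S)) \to ((\lnot S \lor R) \lor Q)) \to Q) \to (((S \lor \lnot R) \land \lnot P) \to R)): β-rule — branch into F (((\lnot Q \leftrightarrow (S \lor S)) \to ((\lnot S \lor R) \lor Q)) \to Q)  //  T (((S \lor \lnot R) \land \lnot P) \to R).
  branch 1 (add F (((\lnot Q \leftrightarrow (S \lor S)) \to ((\lnot S \lor R) \lor Q)) \to Q)):
    F (((\lnot Q \leftrightarrow (S \lor S)) \to ((\lnot S \lor R) \lor Q)) \to Q): α-rule — add T ((\lnot Q \leftrightarrow (S \lor S)) \to ((\lnot S \lor R) \lor Q)), F Q.
    T ((\lnot Q \leftrightarrow (S \lor S)) \to ((\lnot S \lor R) \lor Q)): β-rule — branch into F (\lnot Q \leftrightarrow (S \lor S))  //  T ((\lnot S \lor R) \lor Q).
      branch 1.1 (add F (\lnot Q \leftrightarrow (S \lor S))):
        F (\lnot Q \leftrightarrow (S \lor S)): β-rule — branch into T \lnot Q, F (S \lor S)  //  F \lnot Q, T (S \lor S).
          branch 1.1.1 (add T \lnot Q, F (S \lor S)):
            F (S \lor S): α-rule — add F S, F S.
            ○ open, literals {Q=false, S=false}.
          branch 1.1.2 (add F \lnot Q, T (S \lor S)):
            × closes — contains both Q and \lnot Q.
      branch 1.2 (add T ((\lnot S \lor R) \lor Q)):
        T ((\lnot S \lor R) \lor Q): β-rule — branch into T (\lnot S \lor R)  //  T Q.
          branch 1.2.1 (add T (\lnot S \lor R)):
            T (\lnot S \lor R): β-rule — branch into T \lnot S  //  T R.
              branch 1.2.1.1 (add T \lnot S):
                ○ open, literals {Q=false, S=false}.
              branch 1.2.1.2 (add T R):
                ○ open, literals {Q=false, R=true}.
          branch 1.2.2 (add T Q):
            × closes — contains both Q and \lnot Q.
  branch 2 (add T (((S \lor \lnot R) \land \lnot P) \to R)):
    T (((S \lor \lnot R) \land \lnot P) \to R): β-rule — branch into F ((S \lor \lnot R) \land \lnot P)  //  T R.
      branch 2.1 (add F ((S \lor \lnot R) \land \lnot P)):
        F ((S \lor \lnot R) \land \lnot P): β-rule — branch into F (S \lor \lnot R)  //  F \lnot P.
          branch 2.1.1 (add F (S \lor \lnot R)):
            F (S \lor \lnot R): α-rule — add F S, F \lnot R.
            ○ open, literals {R=true, S=false}.
          branch 2.1.2 (add F \lnot P):
            ○ open, literals {P=true}.
      branch 2.2 (add T R):
        ○ open, literals {R=true}.
2 branches closed, 6 open.
Each open branch fixes some atoms; the unmentioned ones are free. Counting distinct full assignments: branch {Q=false, S=false} (P, R) contributes 4 new; branch {Q=false, S=false} (P, R) contributes 0 new; branch {Q=false, R=true} (P, S) contributes 2 new; branch {R=true, S=false} (P, Q) contributes 2 new; branch {P=true} (Q, R, S) contributes 4 new; branch {R=true} (P, Q, S) contributes 1 new. Total: 13.

13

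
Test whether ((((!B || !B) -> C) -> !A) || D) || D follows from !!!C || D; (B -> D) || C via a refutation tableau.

Yes

Initial set: {T (!!!C || D); T ((B -> D) || C); F (((((!B || !B) -> C) -> !A) || D) || D)}.
F (((((!B || !B) -> C) -> !A) || D) || D): α-rule — add F ((((!B || !B) -> C) -> !A) || D), F D.
F ((((!B || !B) -> C) -> !A) || D): α-rule — add F (((!B || !B) -> C) -> !A), F D.
F (((!B || !B) -> C) -> !A): α-rule — add T ((!B || !B) -> C), F !A.
T (!!!C || D): β-rule — branch into T !!!C  //  T D.
  branch 1 (add T !!!C):
    T !!!C: drop double negation, giving T !C.
    T ((B -> D) || C): β-rule — branch into T (B -> D)  //  T C.
      branch 1.1 (add T (B -> D)):
        T ((!B || !B) -> C): β-rule — branch into F (!B || !B)  //  T C.
          branch 1.1.1 (add F (!B || !B)):
            F (!B || !B): α-rule — add F !B, F !B.
            T (B -> D): β-rule — branch into F B  //  T D.
              branch 1.1.1.1 (add F B):
                × closes — contains both B and !B.
              branch 1.1.1.2 (add T D):
                × closes — contains both D and !D.
          branch 1.1.2 (add T C):
            × closes — contains both C and !C.
      branch 1.2 (add T C):
        × closes — contains both C and !C.
  branch 2 (add T D):
    × closes — contains both D and !D.
All 5 branches close.
Every branch closed, so the premises entail the conclusion.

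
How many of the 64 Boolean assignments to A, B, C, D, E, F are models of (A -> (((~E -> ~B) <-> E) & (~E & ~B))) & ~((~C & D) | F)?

Initial set: {T ((A -> (((~E -> ~B) <-> E) & (~E & ~B))) & ~((~C & D) | F))}.
T ((A -> (((~E -> ~B) <-> E) & (~E & ~B))) & ~((~C & D) | F)): α-rule — add T (A -> (((~E -> ~B) <-> E) & (~E & ~B))), T ~((~C & D) | F).
T ~((~C & D) | F): α-rule — add F (~C & D), F F.
T (A -> (((~E -> ~B) <-> E) & (~E & ~B))): β-rule — branch into F A  //  T (((~E -> ~B) <-> E) & (~E & ~B)).
  branch 1 (add F A):
    F (~C & D): β-rule — branch into F ~C  //  F D.
      branch 1.1 (add F ~C):
        ○ open, literals {A=F, C=T, F=F}.
      branch 1.2 (add F D):
        ○ open, literals {A=F, D=F, F=F}.
  branch 2 (add T (((~E -> ~B) <-> E) & (~E & ~B))):
    T (((~E -> ~B) <-> E) & (~E & ~B)): α-rule — add T ((~E -> ~B) <-> E), T (~E & ~B).
    T (~E & ~B): α-rule — add T ~E, T ~B.
    F (~C & D): β-rule — branch into F ~C  //  F D.
      branch 2.1 (add F ~C):
        T ((~E -> ~B) <-> E): β-rule — branch into T (~E -> ~B), T E  //  F (~E -> ~B), F E.
          branch 2.1.1 (add T (~E -> ~B), T E):
            × closes — contains both E and ~E.
          branch 2.1.2 (add F (~E -> ~B), F E):
            F (~E -> ~B): α-rule — add T ~E, F ~B.
            × closes — contains both B and ~B.
      branch 2.2 (add F D):
        T ((~E -> ~B) <-> E): β-rule — branch into T (~E -> ~B), T E  //  F (~E -> ~B), F E.
          branch 2.2.1 (add T (~E -> ~B), T E):
            × closes — contains both E and ~E.
          branch 2.2.2 (add F (~E -> ~B), F E):
            F (~E -> ~B): α-rule — add T ~E, F ~B.
            × closes — contains both B and ~B.
4 branches closed, 2 open.
Each open branch fixes some atoms; the unmentioned ones are free. Counting distinct full assignments: branch {A=F, C=T, F=F} (B, D, E) contributes 8 new; branch {A=F, D=F, F=F} (B, C, E) contributes 4 new. Total: 12.

12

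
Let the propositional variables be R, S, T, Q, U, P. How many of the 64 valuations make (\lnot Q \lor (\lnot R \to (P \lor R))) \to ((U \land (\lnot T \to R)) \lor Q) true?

Initial set: {((\lnot Q \lor (\lnot R \to (P \lor R))) \to ((U \land (\lnot T \to R)) \lor Q))}.
((\lnot Q \lor (\lnot R \to (P \lor R))) \to ((U \land (\lnot T \to R)) \lor Q)): β-rule — branch into \lnot (\lnot Q \lor (\lnot R \to (P \lor R)))  //  ((U \land (\lnot T \to R)) \lor Q).
  branch 1 (add \lnot (\lnot Q \lor (\lnot R \to (P \lor R)))):
    \lnot (\lnot Q \lor (\lnot R \to (P \lor R))): α-rule — add \lnot \lnot Q, \lnot (\lnot R \to (P \lor R)).
    \lnot (\lnot R \to (P \lor R)): α-rule — add \lnot R, \lnot (P \lor R).
    \lnot (P \lor R): α-rule — add \lnot P, \lnot R.
    ○ open, literals {P=0, Q=1, R=0}.
  branch 2 (add ((U \land (\lnot T \to R)) \lor Q)):
    ((U \land (\lnot T \to R)) \lor Q): β-rule — branch into (U \land (\lnot T \to R))  //  Q.
      branch 2.1 (add (U \land (\lnot T \to R))):
        (U \land (\lnot T \to R)): α-rule — add U, (\lnot T \to R).
        (\lnot T \to R): β-rule — branch into \lnot \lnot T  //  R.
          branch 2.1.1 (add \lnot \lnot T):
            ○ open, literals {T=1, U=1}.
          branch 2.1.2 (add R):
            ○ open, literals {R=1, U=1}.
      branch 2.2 (add Q):
        ○ open, literals {Q=1}.
0 branches closed, 4 open.
Each open branch fixes some atoms; the unmentioned ones are free. Counting distinct full assignments: branch {P=0, Q=1, R=0} (S, T, U) contributes 8 new; branch {T=1, U=1} (R, S, Q, P) contributes 14 new; branch {R=1, U=1} (S, T, Q, P) contributes 8 new; branch {Q=1} (R, S, T, U, P) contributes 14 new. Total: 44.

44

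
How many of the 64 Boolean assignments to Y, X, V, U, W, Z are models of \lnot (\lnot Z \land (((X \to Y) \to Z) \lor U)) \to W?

Initial set: {(\lnot (\lnot Z \land (((X \to Y) \to Z) \lor U)) \to W)}.
(\lnot (\lnot Z \land (((X \to Y) \to Z) \lor U)) \to W): β-rule — branch into \lnot \lnot (\lnot Z \land (((X \to Y) \to Z) \lor U))  //  W.
  branch 1 (add \lnot \lnot (\lnot Z \land (((X \to Y) \to Z) \lor U))):
    \lnot \lnot (\lnot Z \land (((X \to Y) \to Z) \lor U)): α-rule — add \lnot Z, (((X \to Y) \to Z) \lor U).
    (((X \to Y) \to Z) \lor U): β-rule — branch into ((X \to Y) \to Z)  //  U.
      branch 1.1 (add ((X \to Y) \to Z)):
        ((X \to Y) \to Z): β-rule — branch into \lnot (X \to Y)  //  Z.
          branch 1.1.1 (add \lnot (X \to Y)):
            \lnot (X \to Y): α-rule — add X, \lnot Y.
            ○ open, literals {X=T, Y=F, Z=F}.
          branch 1.1.2 (add Z):
            × closes — contains both Z and \lnot Z.
      branch 1.2 (add U):
        ○ open, literals {U=T, Z=F}.
  branch 2 (add W):
    ○ open, literals {W=T}.
1 branch closed, 3 open.
Each open branch fixes some atoms; the unmentioned ones are free. Counting distinct full assignments: branch {X=T, Y=F, Z=F} (V, U, W) contributes 8 new; branch {U=T, Z=F} (Y, X, V, W) contributes 12 new; branch {W=T} (Y, X, V, U, Z) contributes 22 new. Total: 42.

42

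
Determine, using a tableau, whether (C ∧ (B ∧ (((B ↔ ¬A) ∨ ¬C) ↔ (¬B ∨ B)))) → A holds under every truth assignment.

Assume the negation and expand:
Initial set: {¬((C ∧ (B ∧ (((B ↔ ¬A) ∨ ¬C) ↔ (¬B ∨ B)))) → A)}.
¬((C ∧ (B ∧ (((B ↔ ¬A) ∨ ¬C) ↔ (¬B ∨ B)))) → A): α-rule — add (C ∧ (B ∧ (((B ↔ ¬A) ∨ ¬C) ↔ (¬B ∨ B)))), ¬A.
(C ∧ (B ∧ (((B ↔ ¬A) ∨ ¬C) ↔ (¬B ∨ B)))): α-rule — add C, (B ∧ (((B ↔ ¬A) ∨ ¬C) ↔ (¬B ∨ B))).
(B ∧ (((B ↔ ¬A) ∨ ¬C) ↔ (¬B ∨ B))): α-rule — add B, (((B ↔ ¬A) ∨ ¬C) ↔ (¬B ∨ B)).
(((B ↔ ¬A) ∨ ¬C) ↔ (¬B ∨ B)): β-rule — branch into ((B ↔ ¬A) ∨ ¬C), (¬B ∨ B)  //  ¬((B ↔ ¬A) ∨ ¬C), ¬(¬B ∨ B).
  branch 1 (add ((B ↔ ¬A) ∨ ¬C), (¬B ∨ B)):
    ((B ↔ ¬A) ∨ ¬C): β-rule — branch into (B ↔ ¬A)  //  ¬C.
      branch 1.1 (add (B ↔ ¬A)):
        (¬B ∨ B): β-rule — branch into ¬B  //  B.
          branch 1.1.1 (add ¬B):
            × closes — contains both B and ¬B.
          branch 1.1.2 (add B):
            (B ↔ ¬A): β-rule — branch into B, ¬A  //  ¬B, ¬¬A.
              branch 1.1.2.1 (add B, ¬A):
                ○ open, literals {A=F, B=T, C=T}.
              branch 1.1.2.2 (add ¬B, ¬¬A):
                × closes — contains both B and ¬B.
      branch 1.2 (add ¬C):
        × closes — contains both C and ¬C.
  branch 2 (add ¬((B ↔ ¬A) ∨ ¬C), ¬(¬B ∨ B)):
    ¬((B ↔ ¬A) ∨ ¬C): α-rule — add ¬(B ↔ ¬A), ¬¬C.
    ¬(¬B ∨ B): α-rule — add ¬¬B, ¬B.
    × closes — contains both B and ¬B.
4 branches closed, 1 open.
An open branch gives a countermodel: A=F, B=T, C=T (unmentioned atoms arbitrary); under it the original formula is false.

Not valid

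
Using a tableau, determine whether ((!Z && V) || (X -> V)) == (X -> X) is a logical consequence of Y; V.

Initial set: {Y; V; !(((!Z && V) || (X -> V)) == (X -> X))}.
!(((!Z && V) || (X -> V)) == (X -> X)): β-rule — branch into ((!Z && V) || (X -> V)), !(X -> X)  //  !((!Z && V) || (X -> V)), (X -> X).
  branch 1 (add ((!Z && V) || (X -> V)), !(X -> X)):
    !(X -> X): α-rule — add X, !X.
    × closes — contains both X and !X.
  branch 2 (add !((!Z && V) || (X -> V)), (X -> X)):
    !((!Z && V) || (X -> V)): α-rule — add !(!Z && V), !(X -> V).
    !(X -> V): α-rule — add X, !V.
    × closes — contains both V and !V.
All 2 branches close.
Every branch closed, so the premises entail the conclusion.

Yes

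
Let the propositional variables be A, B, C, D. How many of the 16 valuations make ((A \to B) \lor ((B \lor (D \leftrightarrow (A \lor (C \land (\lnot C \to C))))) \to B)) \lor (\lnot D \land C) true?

14

Initial set: {T (((A \to B) \lor ((B \lor (D \leftrightarrow (A \lor (C \land (\lnot C \to C))))) \to B)) \lor (\lnot D \land C))}.
T (((A \to B) \lor ((B \lor (D \leftrightarrow (A \lor (C \land (\lnot C \to C))))) \to B)) \lor (\lnot D \land C)): β-rule — branch into T ((A \to B) \lor ((B \lor (D \leftrightarrow (A \lor (C \land (\lnot C \to C))))) \to B))  //  T (\lnot D \land C).
  branch 1 (add T ((A \to B) \lor ((B \lor (D \leftrightarrow (A \lor (C \land (\lnot C \to C))))) \to B))):
    T ((A \to B) \lor ((B \lor (D \leftrightarrow (A \lor (C \land (\lnot C \to C))))) \to B)): β-rule — branch into T (A \to B)  //  T ((B \lor (D \leftrightarrow (A \lor (C \land (\lnot C \to C))))) \to B).
      branch 1.1 (add T (A \to B)):
        T (A \to B): β-rule — branch into F A  //  T B.
          branch 1.1.1 (add F A):
            ○ open, literals {A=F}.
          branch 1.1.2 (add T B):
            ○ open, literals {B=T}.
      branch 1.2 (add T ((B \lor (D \leftrightarrow (A \lor (C \land (\lnot C \to C))))) \to B)):
        T ((B \lor (D \leftrightarrow (A \lor (C \land (\lnot C \to C))))) \to B): β-rule — branch into F (B \lor (D \leftrightarrow (A \lor (C \land (\lnot C \to C)))))  //  T B.
          branch 1.2.1 (add F (B \lor (D \leftrightarrow (A \lor (C \land (\lnot C \to C)))))):
            F (B \lor (D \leftrightarrow (A \lor (C \land (\lnot C \to C))))): α-rule — add F B, F (D \leftrightarrow (A \lor (C \land (\lnot C \to C)))).
            F (D \leftrightarrow (A \lor (C \land (\lnot C \to C)))): β-rule — branch into T D, F (A \lor (C \land (\lnot C \to C)))  //  F D, T (A \lor (C \land (\lnot C \to C))).
              branch 1.2.1.1 (add T D, F (A \lor (C \land (\lnot C \to C)))):
                F (A \lor (C \land (\lnot C \to C))): α-rule — add F A, F (C \land (\lnot C \to C)).
                F (C \land (\lnot C \to C)): β-rule — branch into F C  //  F (\lnot C \to C).
                  branch 1.2.1.1.1 (add F C):
                    ○ open, literals {A=F, B=F, C=F, D=T}.
                  branch 1.2.1.1.2 (add F (\lnot C \to C)):
                    F (\lnot C \to C): α-rule — add T \lnot C, F C.
                    ○ open, literals {A=F, B=F, C=F, D=T}.
              branch 1.2.1.2 (add F D, T (A \lor (C \land (\lnot C \to C)))):
                T (A \lor (C \land (\lnot C \to C))): β-rule — branch into T A  //  T (C \land (\lnot C \to C)).
                  branch 1.2.1.2.1 (add T A):
                    ○ open, literals {A=T, B=F, D=F}.
                  branch 1.2.1.2.2 (add T (C \land (\lnot C \to C))):
                    T (C \land (\lnot C \to C)): α-rule — add T C, T (\lnot C \to C).
                    T (\lnot C \to C): β-rule — branch into F \lnot C  //  T C.
                      branch 1.2.1.2.2.1 (add F \lnot C):
                        ○ open, literals {B=F, C=T, D=F}.
                      branch 1.2.1.2.2.2 (add T C):
                        ○ open, literals {B=F, C=T, D=F}.
          branch 1.2.2 (add T B):
            ○ open, literals {B=T}.
  branch 2 (add T (\lnot D \land C)):
    T (\lnot D \land C): α-rule — add T \lnot D, T C.
    ○ open, literals {C=T, D=F}.
0 branches closed, 9 open.
Each open branch fixes some atoms; the unmentioned ones are free. Counting distinct full assignments: branch {A=F} (B, C, D) contributes 8 new; branch {B=T} (A, C, D) contributes 4 new; branch {A=F, B=F, C=F, D=T} (none free) contributes 0 new; branch {A=F, B=F, C=F, D=T} (none free) contributes 0 new; branch {A=T, B=F, D=F} (C) contributes 2 new; branch {B=F, C=T, D=F} (A) contributes 0 new; branch {B=F, C=T, D=F} (A) contributes 0 new; branch {B=T} (A, C, D) contributes 0 new; branch {C=T, D=F} (A, B) contributes 0 new. Total: 14.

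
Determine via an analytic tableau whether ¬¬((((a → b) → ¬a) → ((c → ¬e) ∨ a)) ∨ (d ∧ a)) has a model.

Satisfiable

Initial set: {¬¬((((a → b) → ¬a) → ((c → ¬e) ∨ a)) ∨ (d ∧ a))}.
¬¬((((a → b) → ¬a) → ((c → ¬e) ∨ a)) ∨ (d ∧ a)): drop double negation, giving ((((a → b) → ¬a) → ((c → ¬e) ∨ a)) ∨ (d ∧ a)).
((((a → b) → ¬a) → ((c → ¬e) ∨ a)) ∨ (d ∧ a)): β-rule — branch into (((a → b) → ¬a) → ((c → ¬e) ∨ a))  //  (d ∧ a).
  branch 1 (add (((a → b) → ¬a) → ((c → ¬e) ∨ a))):
    (((a → b) → ¬a) → ((c → ¬e) ∨ a)): β-rule — branch into ¬((a → b) → ¬a)  //  ((c → ¬e) ∨ a).
      branch 1.1 (add ¬((a → b) → ¬a)):
        ¬((a → b) → ¬a): α-rule — add (a → b), ¬¬a.
        (a → b): β-rule — branch into ¬a  //  b.
          branch 1.1.1 (add ¬a):
            × closes — contains both a and ¬a.
          branch 1.1.2 (add b):
            ○ open, literals {a=T, b=T}.
      branch 1.2 (add ((c → ¬e) ∨ a)):
        ((c → ¬e) ∨ a): β-rule — branch into (c → ¬e)  //  a.
          branch 1.2.1 (add (c → ¬e)):
            (c → ¬e): β-rule — branch into ¬c  //  ¬e.
              branch 1.2.1.1 (add ¬c):
                ○ open, literals {c=F}.
              branch 1.2.1.2 (add ¬e):
                ○ open, literals {e=F}.
          branch 1.2.2 (add a):
            ○ open, literals {a=T}.
  branch 2 (add (d ∧ a)):
    (d ∧ a): α-rule — add d, a.
    ○ open, literals {a=T, d=T}.
1 branch closed, 5 open.
An open branch gives a satisfying assignment: a=T, b=T.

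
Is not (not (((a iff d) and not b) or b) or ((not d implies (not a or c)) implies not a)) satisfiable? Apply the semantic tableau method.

Initial set: {not (not (((a iff d) and not b) or b) or ((not d implies (not a or c)) implies not a))}.
not (not (((a iff d) and not b) or b) or ((not d implies (not a or c)) implies not a)): α-rule — add not not (((a iff d) and not b) or b), not ((not d implies (not a or c)) implies not a).
not ((not d implies (not a or c)) implies not a): α-rule — add (not d implies (not a or c)), not not a.
not not (((a iff d) and not b) or b): β-rule — branch into ((a iff d) and not b)  //  b.
  branch 1 (add ((a iff d) and not b)):
    ((a iff d) and not b): α-rule — add (a iff d), not b.
    (not d implies (not a or c)): β-rule — branch into not not d  //  (not a or c).
      branch 1.1 (add not not d):
        (a iff d): β-rule — branch into a, d  //  not a, not d.
          branch 1.1.1 (add a, d):
            ○ open, literals {a=1, b=0, d=1}.
          branch 1.1.2 (add not a, not d):
            × closes — contains both a and not a.
      branch 1.2 (add (not a or c)):
        (a iff d): β-rule — branch into a, d  //  not a, not d.
          branch 1.2.1 (add a, d):
            (not a or c): β-rule — branch into not a  //  c.
              branch 1.2.1.1 (add not a):
                × closes — contains both a and not a.
              branch 1.2.1.2 (add c):
                ○ open, literals {a=1, b=0, c=1, d=1}.
          branch 1.2.2 (add not a, not d):
            × closes — contains both a and not a.
  branch 2 (add b):
    (not d implies (not a or c)): β-rule — branch into not not d  //  (not a or c).
      branch 2.1 (add not not d):
        ○ open, literals {a=1, b=1, d=1}.
      branch 2.2 (add (not a or c)):
        (not a or c): β-rule — branch into not a  //  c.
          branch 2.2.1 (add not a):
            × closes — contains both a and not a.
          branch 2.2.2 (add c):
            ○ open, literals {a=1, b=1, c=1}.
4 branches closed, 4 open.
An open branch gives a satisfying assignment: a=1, b=0, d=1.

Satisfiable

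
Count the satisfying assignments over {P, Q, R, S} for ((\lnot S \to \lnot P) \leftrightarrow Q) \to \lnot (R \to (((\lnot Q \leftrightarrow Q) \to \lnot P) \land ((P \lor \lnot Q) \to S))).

Initial set: {(((\lnot S \to \lnot P) \leftrightarrow Q) \to \lnot (R \to (((\lnot Q \leftrightarrow Q) \to \lnot P) \land ((P \lor \lnot Q) \to S))))}.
(((\lnot S \to \lnot P) \leftrightarrow Q) \to \lnot (R \to (((\lnot Q \leftrightarrow Q) \to \lnot P) \land ((P \lor \lnot Q) \to S)))): β-rule — branch into \lnot ((\lnot S \to \lnot P) \leftrightarrow Q)  //  \lnot (R \to (((\lnot Q \leftrightarrow Q) \to \lnot P) \land ((P \lor \lnot Q) \to S))).
  branch 1 (add \lnot ((\lnot S \to \lnot P) \leftrightarrow Q)):
    \lnot ((\lnot S \to \lnot P) \leftrightarrow Q): β-rule — branch into (\lnot S \to \lnot P), \lnot Q  //  \lnot (\lnot S \to \lnot P), Q.
      branch 1.1 (add (\lnot S \to \lnot P), \lnot Q):
        (\lnot S \to \lnot P): β-rule — branch into \lnot \lnot S  //  \lnot P.
          branch 1.1.1 (add \lnot \lnot S):
            ○ open, literals {Q=false, S=true}.
          branch 1.1.2 (add \lnot P):
            ○ open, literals {P=false, Q=false}.
      branch 1.2 (add \lnot (\lnot S \to \lnot P), Q):
        \lnot (\lnot S \to \lnot P): α-rule — add \lnot S, \lnot \lnot P.
        ○ open, literals {P=true, Q=true, S=false}.
  branch 2 (add \lnot (R \to (((\lnot Q \leftrightarrow Q) \to \lnot P) \land ((P \lor \lnot Q) \to S)))):
    \lnot (R \to (((\lnot Q \leftrightarrow Q) \to \lnot P) \land ((P \lor \lnot Q) \to S))): α-rule — add R, \lnot (((\lnot Q \leftrightarrow Q) \to \lnot P) \land ((P \lor \lnot Q) \to S)).
    \lnot (((\lnot Q \leftrightarrow Q) \to \lnot P) \land ((P \lor \lnot Q) \to S)): β-rule — branch into \lnot ((\lnot Q \leftrightarrow Q) \to \lnot P)  //  \lnot ((P \lor \lnot Q) \to S).
      branch 2.1 (add \lnot ((\lnot Q \leftrightarrow Q) \to \lnot P)):
        \lnot ((\lnot Q \leftrightarrow Q) \to \lnot P): α-rule — add (\lnot Q \leftrightarrow Q), \lnot \lnot P.
        (\lnot Q \leftrightarrow Q): β-rule — branch into \lnot Q, Q  //  \lnot \lnot Q, \lnot Q.
          branch 2.1.1 (add \lnot Q, Q):
            × closes — contains both Q and \lnot Q.
          branch 2.1.2 (add \lnot \lnot Q, \lnot Q):
            × closes — contains both Q and \lnot Q.
      branch 2.2 (add \lnot ((P \lor \lnot Q) \to S)):
        \lnot ((P \lor \lnot Q) \to S): α-rule — add (P \lor \lnot Q), \lnot S.
        (P \lor \lnot Q): β-rule — branch into P  //  \lnot Q.
          branch 2.2.1 (add P):
            ○ open, literals {P=true, R=true, S=false}.
          branch 2.2.2 (add \lnot Q):
            ○ open, literals {Q=false, R=true, S=false}.
2 branches closed, 5 open.
Each open branch fixes some atoms; the unmentioned ones are free. Counting distinct full assignments: branch {Q=false, S=true} (P, R) contributes 4 new; branch {P=false, Q=false} (R, S) contributes 2 new; branch {P=true, Q=true, S=false} (R) contributes 2 new; branch {P=true, R=true, S=false} (Q) contributes 1 new; branch {Q=false, R=true, S=false} (P) contributes 0 new. Total: 9.

9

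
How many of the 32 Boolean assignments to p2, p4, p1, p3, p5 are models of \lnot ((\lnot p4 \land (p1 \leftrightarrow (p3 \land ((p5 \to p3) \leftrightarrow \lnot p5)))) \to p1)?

6

Initial set: {\lnot ((\lnot p4 \land (p1 \leftrightarrow (p3 \land ((p5 \to p3) \leftrightarrow \lnot p5)))) \to p1)}.
\lnot ((\lnot p4 \land (p1 \leftrightarrow (p3 \land ((p5 \to p3) \leftrightarrow \lnot p5)))) \to p1): α-rule — add (\lnot p4 \land (p1 \leftrightarrow (p3 \land ((p5 \to p3) \leftrightarrow \lnot p5)))), \lnot p1.
(\lnot p4 \land (p1 \leftrightarrow (p3 \land ((p5 \to p3) \leftrightarrow \lnot p5)))): α-rule — add \lnot p4, (p1 \leftrightarrow (p3 \land ((p5 \to p3) \leftrightarrow \lnot p5))).
(p1 \leftrightarrow (p3 \land ((p5 \to p3) \leftrightarrow \lnot p5))): β-rule — branch into p1, (p3 \land ((p5 \to p3) \leftrightarrow \lnot p5))  //  \lnot p1, \lnot (p3 \land ((p5 \to p3) \leftrightarrow \lnot p5)).
  branch 1 (add p1, (p3 \land ((p5 \to p3) \leftrightarrow \lnot p5))):
    × closes — contains both p1 and \lnot p1.
  branch 2 (add \lnot p1, \lnot (p3 \land ((p5 \to p3) \leftrightarrow \lnot p5))):
    \lnot (p3 \land ((p5 \to p3) \leftrightarrow \lnot p5)): β-rule — branch into \lnot p3  //  \lnot ((p5 \to p3) \leftrightarrow \lnot p5).
      branch 2.1 (add \lnot p3):
        ○ open, literals {p1=false, p3=false, p4=false}.
      branch 2.2 (add \lnot ((p5 \to p3) \leftrightarrow \lnot p5)):
        \lnot ((p5 \to p3) \leftrightarrow \lnot p5): β-rule — branch into (p5 \to p3), \lnot \lnot p5  //  \lnot (p5 \to p3), \lnot p5.
          branch 2.2.1 (add (p5 \to p3), \lnot \lnot p5):
            (p5 \to p3): β-rule — branch into \lnot p5  //  p3.
              branch 2.2.1.1 (add \lnot p5):
                × closes — contains both p5 and \lnot p5.
              branch 2.2.1.2 (add p3):
                ○ open, literals {p1=false, p3=true, p4=false, p5=true}.
          branch 2.2.2 (add \lnot (p5 \to p3), \lnot p5):
            \lnot (p5 \to p3): α-rule — add p5, \lnot p3.
            × closes — contains both p5 and \lnot p5.
3 branches closed, 2 open.
Each open branch fixes some atoms; the unmentioned ones are free. Counting distinct full assignments: branch {p1=false, p3=false, p4=false} (p2, p5) contributes 4 new; branch {p1=false, p3=true, p4=false, p5=true} (p2) contributes 2 new. Total: 6.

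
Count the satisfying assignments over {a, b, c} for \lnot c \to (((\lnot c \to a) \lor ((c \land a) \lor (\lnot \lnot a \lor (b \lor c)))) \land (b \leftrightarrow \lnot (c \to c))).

Initial set: {T (\lnot c \to (((\lnot c \to a) \lor ((c \land a) \lor (\lnot \lnot a \lor (b \lor c)))) \land (b \leftrightarrow \lnot (c \to c))))}.
T (\lnot c \to (((\lnot c \to a) \lor ((c \land a) \lor (\lnot \lnot a \lor (b \lor c)))) \land (b \leftrightarrow \lnot (c \to c)))): β-rule — branch into F \lnot c  //  T (((\lnot c \to a) \lor ((c \land a) \lor (\lnot \lnot a \lor (b \lor c)))) \land (b \leftrightarrow \lnot (c \to c))).
  branch 1 (add F \lnot c):
    ○ open, literals {c=true}.
  branch 2 (add T (((\lnot c \to a) \lor ((c \land a) \lor (\lnot \lnot a \lor (b \lor c)))) \land (b \leftrightarrow \lnot (c \to c)))):
    T (((\lnot c \to a) \lor ((c \land a) \lor (\lnot \lnot a \lor (b \lor c)))) \land (b \leftrightarrow \lnot (c \to c))): α-rule — add T ((\lnot c \to a) \lor ((c \land a) \lor (\lnot \lnot a \lor (b \lor c)))), T (b \leftrightarrow \lnot (c \to c)).
    T ((\lnot c \to a) \lor ((c \land a) \lor (\lnot \lnot a \lor (b \lor c)))): β-rule — branch into T (\lnot c \to a)  //  T ((c \land a) \lor (\lnot \lnot a \lor (b \lor c))).
      branch 2.1 (add T (\lnot c \to a)):
        T (b \leftrightarrow \lnot (c \to c)): β-rule — branch into T b, T \lnot (c \to c)  //  F b, F \lnot (c \to c).
          branch 2.1.1 (add T b, T \lnot (c \to c)):
            T \lnot (c \to c): α-rule — add T c, F c.
            × closes — contains both c and \lnot c.
          branch 2.1.2 (add F b, F \lnot (c \to c)):
            T (\lnot c \to a): β-rule — branch into F \lnot c  //  T a.
              branch 2.1.2.1 (add F \lnot c):
                F \lnot (c \to c): β-rule — branch into F c  //  T c.
                  branch 2.1.2.1.1 (add F c):
                    × closes — contains both c and \lnot c.
                  branch 2.1.2.1.2 (add T c):
                    ○ open, literals {b=false, c=true}.
              branch 2.1.2.2 (add T a):
                F \lnot (c \to c): β-rule — branch into F c  //  T c.
                  branch 2.1.2.2.1 (add F c):
                    ○ open, literals {a=true, b=false, c=false}.
                  branch 2.1.2.2.2 (add T c):
                    ○ open, literals {a=true, b=false, c=true}.
      branch 2.2 (add T ((c \land a) \lor (\lnot \lnot a \lor (b \lor c)))):
        T (b \leftrightarrow \lnot (c \to c)): β-rule — branch into T b, T \lnot (c \to c)  //  F b, F \lnot (c \to c).
          branch 2.2.1 (add T b, T \lnot (c \to c)):
            T \lnot (c \to c): α-rule — add T c, F c.
            × closes — contains both c and \lnot c.
          branch 2.2.2 (add F b, F \lnot (c \to c)):
            T ((c \land a) \lor (\lnot \lnot a \lor (b \lor c))): β-rule — branch into T (c \land a)  //  T (\lnot \lnot a \lor (b \lor c)).
              branch 2.2.2.1 (add T (c \land a)):
                T (c \land a): α-rule — add T c, T a.
                F \lnot (c \to c): β-rule — branch into F c  //  T c.
                  branch 2.2.2.1.1 (add F c):
                    × closes — contains both c and \lnot c.
                  branch 2.2.2.1.2 (add T c):
                    ○ open, literals {a=true, b=false, c=true}.
              branch 2.2.2.2 (add T (\lnot \lnot a \lor (b \lor c))):
                F \lnot (c \to c): β-rule — branch into F c  //  T c.
                  branch 2.2.2.2.1 (add F c):
                    T (\lnot \lnot a \lor (b \lor c)): β-rule — branch into T \lnot \lnot a  //  T (b \lor c).
                      branch 2.2.2.2.1.1 (add T \lnot \lnot a):
                        T \lnot \lnot a: drop double negation, giving T a.
                        ○ open, literals {a=true, b=false, c=false}.
                      branch 2.2.2.2.1.2 (add T (b \lor c)):
                        T (b \lor c): β-rule — branch into T b  //  T c.
                          branch 2.2.2.2.1.2.1 (add T b):
                            × closes — contains both b and \lnot b.
                          branch 2.2.2.2.1.2.2 (add T c):
                            × closes — contains both c and \lnot c.
                  branch 2.2.2.2.2 (add T c):
                    T (\lnot \lnot a \lor (b \lor c)): β-rule — branch into T \lnot \lnot a  //  T (b \lor c).
                      branch 2.2.2.2.2.1 (add T \lnot \lnot a):
                        T \lnot \lnot a: drop double negation, giving T a.
                        ○ open, literals {a=true, b=false, c=true}.
                      branch 2.2.2.2.2.2 (add T (b \lor c)):
                        T (b \lor c): β-rule — branch into T b  //  T c.
                          branch 2.2.2.2.2.2.1 (add T b):
                            × closes — contains both b and \lnot b.
                          branch 2.2.2.2.2.2.2 (add T c):
                            ○ open, literals {b=false, c=true}.
7 branches closed, 8 open.
Each open branch fixes some atoms; the unmentioned ones are free. Counting distinct full assignments: branch {c=true} (a, b) contributes 4 new; branch {b=false, c=true} (a) contributes 0 new; branch {a=true, b=false, c=false} (none free) contributes 1 new; branch {a=true, b=false, c=true} (none free) contributes 0 new; branch {a=true, b=false, c=true} (none free) contributes 0 new; branch {a=true, b=false, c=false} (none free) contributes 0 new; branch {a=true, b=false, c=true} (none free) contributes 0 new; branch {b=false, c=true} (a) contributes 0 new. Total: 5.

5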